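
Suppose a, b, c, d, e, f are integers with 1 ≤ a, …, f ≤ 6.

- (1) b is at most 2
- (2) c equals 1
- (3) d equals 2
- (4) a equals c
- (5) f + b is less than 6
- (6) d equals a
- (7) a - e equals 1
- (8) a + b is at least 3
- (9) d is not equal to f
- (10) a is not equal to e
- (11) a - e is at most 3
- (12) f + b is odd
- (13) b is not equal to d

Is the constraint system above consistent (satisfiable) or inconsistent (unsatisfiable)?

Constraint 3 fixes d = 2 and constraint 2 fixes c = 1. Constraints 4 and 6 give d = a = c, so d = c. But 2 ≠ 1 — contradiction.

Unsatisfiable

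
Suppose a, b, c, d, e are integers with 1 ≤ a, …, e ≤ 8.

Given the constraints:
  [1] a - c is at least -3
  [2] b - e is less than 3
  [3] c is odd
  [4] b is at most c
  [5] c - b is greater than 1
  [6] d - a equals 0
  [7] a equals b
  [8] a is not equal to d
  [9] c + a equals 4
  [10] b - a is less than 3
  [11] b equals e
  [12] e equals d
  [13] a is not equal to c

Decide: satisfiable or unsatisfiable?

From constraints 7, 11, and 12, a = b = e = d, so a = d. But constraint 8 says a ≠ d. Contradiction.

Unsatisfiable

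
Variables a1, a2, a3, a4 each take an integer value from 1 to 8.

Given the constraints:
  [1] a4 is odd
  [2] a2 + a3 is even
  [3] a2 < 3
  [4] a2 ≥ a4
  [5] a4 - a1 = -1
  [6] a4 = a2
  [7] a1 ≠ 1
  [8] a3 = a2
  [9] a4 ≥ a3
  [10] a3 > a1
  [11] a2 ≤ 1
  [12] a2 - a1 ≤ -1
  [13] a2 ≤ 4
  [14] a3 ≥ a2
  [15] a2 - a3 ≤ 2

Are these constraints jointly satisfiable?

Constraints 4, 9, 10, and 12 give a4 ≤ a2, a2 < a1, a1 < a3, a3 ≤ a4. Chaining: a4 ≤ a2 < a1 < a3 ≤ a4, which forces a4 < a4 — impossible.

Unsatisfiable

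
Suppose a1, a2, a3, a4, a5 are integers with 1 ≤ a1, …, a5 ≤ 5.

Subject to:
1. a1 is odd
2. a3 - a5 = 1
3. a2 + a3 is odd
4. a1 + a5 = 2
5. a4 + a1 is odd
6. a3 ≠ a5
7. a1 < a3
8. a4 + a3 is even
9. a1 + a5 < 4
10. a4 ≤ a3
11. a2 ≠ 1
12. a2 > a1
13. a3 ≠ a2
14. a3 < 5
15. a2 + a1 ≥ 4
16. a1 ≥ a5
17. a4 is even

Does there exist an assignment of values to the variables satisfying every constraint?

Setting (a1, a2, a3, a4, a5) = (1, 5, 2, 2, 1) satisfies everything: constraint 2: a3 - a5 = 1; constraint 4: a1 + a5 = 2; constraint 9: a1 + a5 = 2, and the others follow.

Satisfiable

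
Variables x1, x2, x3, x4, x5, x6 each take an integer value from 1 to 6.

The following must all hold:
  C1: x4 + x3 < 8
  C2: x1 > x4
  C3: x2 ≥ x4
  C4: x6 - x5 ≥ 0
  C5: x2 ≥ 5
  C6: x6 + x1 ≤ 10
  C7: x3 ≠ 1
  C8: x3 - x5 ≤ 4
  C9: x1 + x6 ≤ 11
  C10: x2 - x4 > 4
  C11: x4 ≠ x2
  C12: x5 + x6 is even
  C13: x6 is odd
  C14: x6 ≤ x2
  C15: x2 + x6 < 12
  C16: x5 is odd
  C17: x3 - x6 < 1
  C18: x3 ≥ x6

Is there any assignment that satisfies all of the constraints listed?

The assignment x1 = 5, x2 = 6, x3 = 5, x4 = 1, x5 = 3, x6 = 5 works:
  constraint 1 holds since x4 + x3 = 6.
  constraint 4 holds since x6 - x5 = 2.
The rest check out directly.

Satisfiable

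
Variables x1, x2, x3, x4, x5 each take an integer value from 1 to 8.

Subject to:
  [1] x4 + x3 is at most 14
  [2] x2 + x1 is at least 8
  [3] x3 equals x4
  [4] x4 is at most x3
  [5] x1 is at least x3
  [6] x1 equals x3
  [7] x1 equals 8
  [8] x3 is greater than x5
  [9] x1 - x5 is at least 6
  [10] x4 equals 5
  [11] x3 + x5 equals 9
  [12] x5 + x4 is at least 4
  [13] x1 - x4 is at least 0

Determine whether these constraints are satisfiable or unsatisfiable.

Constraint 7 fixes x1 = 8 and constraint 10 fixes x4 = 5. Constraints 3 and 6 give x1 = x3 = x4, so x1 = x4. But 8 ≠ 5 — contradiction.

Unsatisfiable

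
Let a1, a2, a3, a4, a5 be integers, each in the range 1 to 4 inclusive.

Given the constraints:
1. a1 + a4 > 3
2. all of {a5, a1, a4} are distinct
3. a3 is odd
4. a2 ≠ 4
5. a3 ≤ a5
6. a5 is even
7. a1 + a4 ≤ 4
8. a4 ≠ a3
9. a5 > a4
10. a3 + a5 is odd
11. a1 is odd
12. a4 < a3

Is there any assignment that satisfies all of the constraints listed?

The assignment a1 = 3, a2 = 3, a3 = 3, a4 = 1, a5 = 4 works:
  constraint 1 holds since a1 + a4 = 4.
  constraint 7 holds since a1 + a4 = 4.
The rest check out directly.

Satisfiable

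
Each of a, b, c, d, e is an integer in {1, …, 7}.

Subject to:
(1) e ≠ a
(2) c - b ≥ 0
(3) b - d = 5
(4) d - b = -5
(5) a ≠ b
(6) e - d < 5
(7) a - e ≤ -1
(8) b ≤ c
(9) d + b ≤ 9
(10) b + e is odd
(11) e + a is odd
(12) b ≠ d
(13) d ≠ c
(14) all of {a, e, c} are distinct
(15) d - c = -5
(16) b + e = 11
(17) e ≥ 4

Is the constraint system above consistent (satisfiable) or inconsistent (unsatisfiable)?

Setting (a, b, c, d, e) = (1, 7, 7, 2, 4) satisfies everything: constraint 2: c - b = 0; constraint 3: b - d = 5; constraint 4: d - b = -5, and the others follow.

Satisfiable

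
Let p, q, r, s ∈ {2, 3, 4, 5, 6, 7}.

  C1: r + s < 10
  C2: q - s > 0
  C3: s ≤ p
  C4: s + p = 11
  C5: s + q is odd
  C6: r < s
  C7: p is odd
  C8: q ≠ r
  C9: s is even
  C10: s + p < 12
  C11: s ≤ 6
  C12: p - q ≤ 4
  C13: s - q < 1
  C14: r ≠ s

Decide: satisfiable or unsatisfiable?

Setting (p, q, r, s) = (7, 5, 3, 4) satisfies everything: constraint 1: r + s = 7; constraint 2: q - s = 1, and the others follow.

Satisfiable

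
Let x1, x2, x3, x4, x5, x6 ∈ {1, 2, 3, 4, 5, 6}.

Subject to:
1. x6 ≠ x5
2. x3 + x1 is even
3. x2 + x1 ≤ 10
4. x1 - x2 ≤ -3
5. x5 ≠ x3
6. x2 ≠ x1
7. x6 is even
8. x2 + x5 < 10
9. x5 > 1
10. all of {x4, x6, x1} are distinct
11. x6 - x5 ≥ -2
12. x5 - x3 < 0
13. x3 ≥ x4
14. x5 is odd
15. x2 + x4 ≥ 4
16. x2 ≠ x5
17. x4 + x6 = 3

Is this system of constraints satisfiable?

Satisfiable

One satisfying assignment is x1 = 3, x2 = 6, x3 = 5, x4 = 1, x5 = 3, x6 = 2.
For the less obvious constraints — constraint 3: x2 + x1 = 9; constraint 4: x1 - x2 = -3 — and the others hold by inspection.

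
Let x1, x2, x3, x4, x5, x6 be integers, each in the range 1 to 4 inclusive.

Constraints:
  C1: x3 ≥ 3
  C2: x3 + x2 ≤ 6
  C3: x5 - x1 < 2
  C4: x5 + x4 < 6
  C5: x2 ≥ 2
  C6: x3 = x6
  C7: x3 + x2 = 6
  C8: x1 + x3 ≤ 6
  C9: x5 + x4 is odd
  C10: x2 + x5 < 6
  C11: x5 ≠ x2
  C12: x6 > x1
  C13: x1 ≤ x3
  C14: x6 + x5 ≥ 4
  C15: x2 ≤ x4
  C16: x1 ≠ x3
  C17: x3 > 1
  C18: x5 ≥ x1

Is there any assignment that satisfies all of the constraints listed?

The assignment x1 = 2, x2 = 2, x3 = 4, x4 = 2, x5 = 3, x6 = 4 works:
  constraint 2 holds since x3 + x2 = 6.
  constraint 3 holds since x5 - x1 = 1.
The rest check out directly.

Satisfiable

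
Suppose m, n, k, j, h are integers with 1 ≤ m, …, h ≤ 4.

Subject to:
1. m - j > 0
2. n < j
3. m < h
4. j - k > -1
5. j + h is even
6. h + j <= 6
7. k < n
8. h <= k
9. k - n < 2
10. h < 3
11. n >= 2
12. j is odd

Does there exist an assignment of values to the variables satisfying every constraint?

Unsatisfiable

Constraints 1, 2, 3, 7, and 8 give h ≤ k, k < n, n < j, j < m, m < h. Chaining: h ≤ k < n < j < m < h, which forces h < h — impossible.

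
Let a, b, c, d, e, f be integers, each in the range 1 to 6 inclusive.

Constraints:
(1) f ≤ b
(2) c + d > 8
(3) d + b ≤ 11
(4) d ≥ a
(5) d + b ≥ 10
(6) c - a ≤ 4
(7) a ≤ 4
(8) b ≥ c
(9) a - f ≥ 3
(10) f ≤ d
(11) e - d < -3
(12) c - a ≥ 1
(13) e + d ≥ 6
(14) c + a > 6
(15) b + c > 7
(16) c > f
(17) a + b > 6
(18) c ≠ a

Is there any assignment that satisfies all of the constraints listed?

Satisfiable

Setting (a, b, c, d, e, f) = (4, 5, 5, 5, 1, 1) satisfies everything: constraint 2: c + d = 10; constraint 3: d + b = 10; constraint 5: d + b = 10, and the others follow.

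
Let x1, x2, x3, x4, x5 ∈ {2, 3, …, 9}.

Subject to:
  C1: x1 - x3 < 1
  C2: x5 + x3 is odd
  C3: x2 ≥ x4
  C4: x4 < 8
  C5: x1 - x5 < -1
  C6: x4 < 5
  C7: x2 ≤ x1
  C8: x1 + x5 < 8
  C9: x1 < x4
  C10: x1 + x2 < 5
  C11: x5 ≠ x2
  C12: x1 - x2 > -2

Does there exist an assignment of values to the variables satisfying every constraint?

Unsatisfiable

Constraints 3, 7, and 9 give x1 < x4, x4 ≤ x2, x2 ≤ x1. Chaining: x1 < x4 ≤ x2 ≤ x1, which forces x1 < x1 — impossible.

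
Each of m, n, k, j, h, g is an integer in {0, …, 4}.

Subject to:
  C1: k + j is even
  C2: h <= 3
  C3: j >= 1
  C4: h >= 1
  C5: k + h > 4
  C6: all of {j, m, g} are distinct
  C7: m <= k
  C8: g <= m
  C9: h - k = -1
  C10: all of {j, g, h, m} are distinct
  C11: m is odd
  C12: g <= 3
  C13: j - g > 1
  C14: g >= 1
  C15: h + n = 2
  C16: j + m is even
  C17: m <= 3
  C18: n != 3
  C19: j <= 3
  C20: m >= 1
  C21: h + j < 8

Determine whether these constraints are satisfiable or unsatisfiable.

Constraints 2, 3, 4, 12, 14, 17, 19, and 20 confine each of j, g, h, m to the 3 values {1, …, 3}.
Constraint 10 requires all 4 of them to be distinct, but only 3 values are available — impossible by the pigeonhole principle.

Unsatisfiable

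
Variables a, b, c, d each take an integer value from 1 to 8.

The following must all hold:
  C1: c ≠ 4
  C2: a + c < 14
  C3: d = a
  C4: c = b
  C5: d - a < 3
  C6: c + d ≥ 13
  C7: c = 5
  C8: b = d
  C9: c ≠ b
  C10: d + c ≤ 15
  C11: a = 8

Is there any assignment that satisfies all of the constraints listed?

Unsatisfiable

Constraint 7 fixes c = 5 and constraint 11 fixes a = 8. Constraints 3, 4, and 8 give c = b = d = a, so c = a. But 5 ≠ 8 — contradiction.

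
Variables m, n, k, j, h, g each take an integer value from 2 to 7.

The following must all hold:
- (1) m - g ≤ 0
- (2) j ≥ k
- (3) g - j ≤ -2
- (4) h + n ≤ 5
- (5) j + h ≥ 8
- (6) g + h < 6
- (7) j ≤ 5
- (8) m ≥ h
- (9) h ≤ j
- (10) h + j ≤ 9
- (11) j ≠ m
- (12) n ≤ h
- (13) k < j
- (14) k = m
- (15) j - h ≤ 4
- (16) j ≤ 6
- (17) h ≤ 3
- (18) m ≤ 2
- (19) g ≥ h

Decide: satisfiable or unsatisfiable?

From constraint 7: j ≤ 5. From constraints 8 and 18: h ≤ m ≤ 2. Hence j + h ≤ 7. But constraint 5 requires j + h ≥ 8, and 8 > 7. Contradiction.

Unsatisfiable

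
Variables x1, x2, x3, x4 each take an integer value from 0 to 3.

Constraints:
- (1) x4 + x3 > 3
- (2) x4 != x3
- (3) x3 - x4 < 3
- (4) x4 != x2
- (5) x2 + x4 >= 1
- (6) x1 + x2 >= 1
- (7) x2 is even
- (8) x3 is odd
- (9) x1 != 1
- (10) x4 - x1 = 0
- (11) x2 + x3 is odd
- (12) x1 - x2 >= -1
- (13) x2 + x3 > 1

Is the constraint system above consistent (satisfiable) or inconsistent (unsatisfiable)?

Satisfiable

Try x1 = 2, x2 = 0, x3 = 3, x4 = 2.
Check constraint 1: x4 + x3 = 5; constraint 3: x3 - x4 = 1; constraint 5: x2 + x4 = 2. The remaining constraints are straightforward to verify.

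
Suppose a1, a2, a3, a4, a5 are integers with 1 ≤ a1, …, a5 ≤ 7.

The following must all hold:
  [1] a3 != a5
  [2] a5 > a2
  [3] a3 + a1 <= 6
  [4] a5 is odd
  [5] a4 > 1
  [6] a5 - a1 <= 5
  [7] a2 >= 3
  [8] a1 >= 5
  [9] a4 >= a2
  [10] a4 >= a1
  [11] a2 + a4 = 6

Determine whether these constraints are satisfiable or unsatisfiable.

Unsatisfiable

From constraint 7: a2 ≥ 3. From constraints 8 and 10: a4 ≥ a1 ≥ 5. Hence a2 + a4 ≥ 8. But constraint 11 requires a2 + a4 = 6, and 6 < 8. Contradiction.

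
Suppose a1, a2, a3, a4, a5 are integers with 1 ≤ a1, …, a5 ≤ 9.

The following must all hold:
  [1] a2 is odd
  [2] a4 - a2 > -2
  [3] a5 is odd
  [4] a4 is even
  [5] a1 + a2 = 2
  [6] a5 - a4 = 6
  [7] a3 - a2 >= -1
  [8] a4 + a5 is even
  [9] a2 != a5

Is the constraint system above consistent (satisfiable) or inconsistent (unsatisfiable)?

Constraint 4 makes a4 even and constraint 3 makes a5 odd, so a4 + a5 must be odd. Constraint 8 says a4 + a5 is even — contradiction.

Unsatisfiable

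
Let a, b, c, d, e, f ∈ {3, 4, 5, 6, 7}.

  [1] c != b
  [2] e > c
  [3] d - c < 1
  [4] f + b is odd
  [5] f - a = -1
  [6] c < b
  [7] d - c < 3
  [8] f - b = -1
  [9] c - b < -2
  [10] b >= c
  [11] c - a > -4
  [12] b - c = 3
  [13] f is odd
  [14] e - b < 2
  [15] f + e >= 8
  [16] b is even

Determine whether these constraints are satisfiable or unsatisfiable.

Take a = 6, b = 6, c = 3, d = 3, e = 5, f = 5. Then constraint 3: d - c = 0; constraint 5: f - a = -1; constraint 7: d - c = 0, and every other listed constraint is also met.

Satisfiable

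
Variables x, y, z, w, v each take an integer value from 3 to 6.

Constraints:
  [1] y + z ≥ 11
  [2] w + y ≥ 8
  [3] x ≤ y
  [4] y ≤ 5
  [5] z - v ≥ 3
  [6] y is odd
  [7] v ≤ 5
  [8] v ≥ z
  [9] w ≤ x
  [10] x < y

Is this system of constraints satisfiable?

From constraint 4: y ≤ 5. From constraints 7 and 8: z ≤ v ≤ 5. Hence y + z ≤ 10. But constraint 1 requires y + z ≥ 11, and 11 > 10. Contradiction.

Unsatisfiable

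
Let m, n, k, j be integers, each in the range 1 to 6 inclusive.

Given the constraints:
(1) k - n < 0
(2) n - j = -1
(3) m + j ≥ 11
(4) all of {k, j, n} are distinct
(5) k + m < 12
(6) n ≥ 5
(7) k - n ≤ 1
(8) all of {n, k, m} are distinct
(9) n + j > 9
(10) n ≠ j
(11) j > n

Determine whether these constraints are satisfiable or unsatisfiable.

The assignment m = 6, n = 5, k = 3, j = 6 works:
  constraint 1 holds since k - n = -2.
  constraint 2 holds since n - j = -1.
The rest check out directly.

Satisfiable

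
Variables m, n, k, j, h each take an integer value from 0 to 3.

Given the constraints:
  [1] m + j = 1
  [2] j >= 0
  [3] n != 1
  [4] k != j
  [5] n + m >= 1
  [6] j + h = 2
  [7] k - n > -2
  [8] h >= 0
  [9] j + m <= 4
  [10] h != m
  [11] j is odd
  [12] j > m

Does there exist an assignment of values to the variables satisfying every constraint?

Try m = 0, n = 2, k = 3, j = 1, h = 1.
Check constraint 1: m + j = 1; constraint 5: n + m = 2. The remaining constraints are straightforward to verify.

Satisfiable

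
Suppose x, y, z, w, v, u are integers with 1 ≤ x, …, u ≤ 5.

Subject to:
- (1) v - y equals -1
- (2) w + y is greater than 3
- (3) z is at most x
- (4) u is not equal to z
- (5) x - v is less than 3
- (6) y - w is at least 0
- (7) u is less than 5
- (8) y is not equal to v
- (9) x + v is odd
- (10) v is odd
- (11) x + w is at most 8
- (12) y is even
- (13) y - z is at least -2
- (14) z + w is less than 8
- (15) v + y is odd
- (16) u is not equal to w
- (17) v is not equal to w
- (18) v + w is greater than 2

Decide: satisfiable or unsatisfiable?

Try x = 4, y = 4, z = 4, w = 2, v = 3, u = 3.
Check constraint 1: v - y = -1; constraint 2: w + y = 6. The remaining constraints are straightforward to verify.

Satisfiable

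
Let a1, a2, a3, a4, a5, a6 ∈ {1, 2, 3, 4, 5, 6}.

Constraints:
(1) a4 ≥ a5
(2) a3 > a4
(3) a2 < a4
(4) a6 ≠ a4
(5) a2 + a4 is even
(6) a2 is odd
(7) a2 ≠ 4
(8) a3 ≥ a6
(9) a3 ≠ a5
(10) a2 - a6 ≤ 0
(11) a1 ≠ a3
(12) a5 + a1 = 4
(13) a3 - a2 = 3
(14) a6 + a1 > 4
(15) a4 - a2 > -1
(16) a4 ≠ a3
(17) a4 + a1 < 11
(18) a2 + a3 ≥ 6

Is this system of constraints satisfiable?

Satisfiable

Take a1 = 3, a2 = 3, a3 = 6, a4 = 5, a5 = 1, a6 = 4. Then constraint 10: a2 - a6 = -1; constraint 12: a5 + a1 = 4, and every other listed constraint is also met.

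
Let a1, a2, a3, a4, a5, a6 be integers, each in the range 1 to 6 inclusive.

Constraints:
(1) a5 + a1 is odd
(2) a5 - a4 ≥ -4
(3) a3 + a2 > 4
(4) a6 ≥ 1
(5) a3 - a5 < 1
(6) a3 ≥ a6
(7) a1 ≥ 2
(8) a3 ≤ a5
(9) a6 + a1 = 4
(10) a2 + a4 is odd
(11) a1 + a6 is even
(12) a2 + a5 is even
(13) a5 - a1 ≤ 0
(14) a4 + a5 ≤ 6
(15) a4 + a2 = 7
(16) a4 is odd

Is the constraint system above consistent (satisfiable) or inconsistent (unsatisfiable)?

The assignment a1 = 3, a2 = 4, a3 = 1, a4 = 3, a5 = 2, a6 = 1 works:
  constraint 2 holds since a5 - a4 = -1.
  constraint 3 holds since a3 + a2 = 5.
  constraint 5 holds since a3 - a5 = -1.
The rest check out directly.

Satisfiable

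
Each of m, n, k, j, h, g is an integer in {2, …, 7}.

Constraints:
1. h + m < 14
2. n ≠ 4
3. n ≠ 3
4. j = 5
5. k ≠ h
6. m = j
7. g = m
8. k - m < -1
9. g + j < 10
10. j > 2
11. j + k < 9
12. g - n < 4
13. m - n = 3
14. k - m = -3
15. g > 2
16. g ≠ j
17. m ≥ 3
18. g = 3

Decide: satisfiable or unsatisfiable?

Unsatisfiable

Constraint 18 fixes g = 3 and constraint 4 fixes j = 5. Constraints 6 and 7 give g = m = j, so g = j. But 3 ≠ 5 — contradiction.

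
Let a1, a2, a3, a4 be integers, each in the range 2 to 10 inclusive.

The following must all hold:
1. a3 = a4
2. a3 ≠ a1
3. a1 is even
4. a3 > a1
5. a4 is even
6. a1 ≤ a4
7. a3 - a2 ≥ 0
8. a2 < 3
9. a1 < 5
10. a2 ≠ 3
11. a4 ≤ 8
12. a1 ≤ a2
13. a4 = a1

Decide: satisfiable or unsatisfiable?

From constraints 1 and 13, a3 = a4 = a1, so a3 = a1. But constraint 2 says a3 ≠ a1. Contradiction.

Unsatisfiable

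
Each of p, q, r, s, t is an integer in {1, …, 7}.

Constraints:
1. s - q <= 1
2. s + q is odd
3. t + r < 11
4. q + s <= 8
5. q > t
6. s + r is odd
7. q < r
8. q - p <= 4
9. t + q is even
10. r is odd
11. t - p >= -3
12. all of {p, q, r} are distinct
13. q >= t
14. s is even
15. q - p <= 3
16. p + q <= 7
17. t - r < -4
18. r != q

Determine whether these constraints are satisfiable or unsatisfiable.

Take p = 2, q = 3, r = 7, s = 2, t = 1. Then constraint 1: s - q = -1; constraint 3: t + r = 8; constraint 4: q + s = 5, and every other listed constraint is also met.

Satisfiable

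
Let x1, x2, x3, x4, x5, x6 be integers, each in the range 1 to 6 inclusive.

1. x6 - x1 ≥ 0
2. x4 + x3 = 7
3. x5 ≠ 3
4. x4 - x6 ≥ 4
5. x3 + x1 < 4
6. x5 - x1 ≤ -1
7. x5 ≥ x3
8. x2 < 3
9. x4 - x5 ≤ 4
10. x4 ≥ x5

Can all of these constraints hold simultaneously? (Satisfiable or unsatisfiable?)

Unsatisfiable

Constraints 1, 4, 6, and 9 give x4 − x6 ≥ 4, x6 − x1 ≥ 0, x1 − x5 ≥ 1, x5 − x4 ≥ -4.
Adding all 4 inequalities: the left sides telescope to 0, and the right sides sum to 4 + 0 + 1 + (-4) = 1. So 0 ≥ 1, which is false.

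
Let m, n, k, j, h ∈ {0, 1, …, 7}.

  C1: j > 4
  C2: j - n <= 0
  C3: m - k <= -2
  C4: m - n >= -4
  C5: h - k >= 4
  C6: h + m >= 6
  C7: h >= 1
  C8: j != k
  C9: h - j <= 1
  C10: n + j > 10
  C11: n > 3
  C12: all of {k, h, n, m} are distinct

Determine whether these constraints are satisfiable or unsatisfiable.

Constraints 2, 3, 4, 5, and 9 give h − k ≥ 4, k − m ≥ 2, m − n ≥ -4, n − j ≥ 0, j − h ≥ -1.
Adding all 5 inequalities: the left sides telescope to 0, and the right sides sum to 4 + 2 + (-4) + 0 + (-1) = 1. So 0 ≥ 1, which is false.

Unsatisfiable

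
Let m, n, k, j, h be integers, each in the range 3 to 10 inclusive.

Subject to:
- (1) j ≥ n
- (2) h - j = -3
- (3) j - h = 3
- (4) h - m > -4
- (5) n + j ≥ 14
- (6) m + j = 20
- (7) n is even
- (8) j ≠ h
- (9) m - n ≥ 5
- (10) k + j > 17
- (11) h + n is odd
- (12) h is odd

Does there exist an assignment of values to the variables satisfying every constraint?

The assignment m = 10, n = 4, k = 10, j = 10, h = 7 works:
  constraint 2 holds since h - j = -3.
  constraint 3 holds since j - h = 3.
The rest check out directly.

Satisfiable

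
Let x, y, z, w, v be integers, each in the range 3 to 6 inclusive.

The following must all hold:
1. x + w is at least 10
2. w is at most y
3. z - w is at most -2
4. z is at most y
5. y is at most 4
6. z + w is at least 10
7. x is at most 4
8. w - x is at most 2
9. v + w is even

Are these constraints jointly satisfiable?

From constraint 7: x ≤ 4. From constraints 2 and 5: w ≤ y ≤ 4. Hence x + w ≤ 8. But constraint 1 requires x + w ≥ 10, and 10 > 8. Contradiction.

Unsatisfiable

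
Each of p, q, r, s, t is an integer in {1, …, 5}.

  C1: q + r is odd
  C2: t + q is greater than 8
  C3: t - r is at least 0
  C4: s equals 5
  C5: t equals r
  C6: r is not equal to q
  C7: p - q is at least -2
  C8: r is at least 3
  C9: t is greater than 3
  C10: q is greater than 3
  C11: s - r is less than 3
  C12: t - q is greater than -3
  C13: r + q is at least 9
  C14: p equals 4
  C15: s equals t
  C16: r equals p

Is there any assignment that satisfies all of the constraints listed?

Constraint 4 fixes s = 5 and constraint 14 fixes p = 4. Constraints 5, 15, and 16 give s = t = r = p, so s = p. But 5 ≠ 4 — contradiction.

Unsatisfiable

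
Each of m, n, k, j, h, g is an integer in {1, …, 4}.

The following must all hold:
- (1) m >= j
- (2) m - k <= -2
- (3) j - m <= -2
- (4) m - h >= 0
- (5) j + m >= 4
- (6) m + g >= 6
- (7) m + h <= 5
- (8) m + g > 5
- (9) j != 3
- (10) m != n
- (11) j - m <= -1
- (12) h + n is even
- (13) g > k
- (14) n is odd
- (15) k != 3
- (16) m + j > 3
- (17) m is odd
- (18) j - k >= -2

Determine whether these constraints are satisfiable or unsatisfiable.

Constraints 2, 3, and 18 give m − j ≥ 2, j − k ≥ -2, k − m ≥ 2.
Adding all 3 inequalities: the left sides telescope to 0, and the right sides sum to 2 + (-2) + 2 = 2. So 0 ≥ 2, which is false.

Unsatisfiable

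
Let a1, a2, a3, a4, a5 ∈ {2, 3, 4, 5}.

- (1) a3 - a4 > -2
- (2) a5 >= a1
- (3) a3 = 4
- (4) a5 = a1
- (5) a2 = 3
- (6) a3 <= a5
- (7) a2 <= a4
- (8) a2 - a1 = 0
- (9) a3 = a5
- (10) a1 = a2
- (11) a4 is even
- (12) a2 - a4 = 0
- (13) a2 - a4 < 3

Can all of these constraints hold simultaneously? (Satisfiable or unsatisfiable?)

Constraint 3 fixes a3 = 4 and constraint 5 fixes a2 = 3. Constraints 4, 9, and 10 give a3 = a5 = a1 = a2, so a3 = a2. But 4 ≠ 3 — contradiction.

Unsatisfiable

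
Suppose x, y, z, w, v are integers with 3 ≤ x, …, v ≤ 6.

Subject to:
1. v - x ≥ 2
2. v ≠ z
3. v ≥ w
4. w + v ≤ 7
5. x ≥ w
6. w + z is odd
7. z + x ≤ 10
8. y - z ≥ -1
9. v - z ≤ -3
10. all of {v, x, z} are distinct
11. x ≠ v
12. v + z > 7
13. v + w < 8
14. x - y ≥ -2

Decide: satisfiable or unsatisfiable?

Constraints 1, 8, 9, and 14 give v − x ≥ 2, x − y ≥ -2, y − z ≥ -1, z − v ≥ 3.
Adding all 4 inequalities: the left sides telescope to 0, and the right sides sum to 2 + (-2) + (-1) + 3 = 2. So 0 ≥ 2, which is false.

Unsatisfiable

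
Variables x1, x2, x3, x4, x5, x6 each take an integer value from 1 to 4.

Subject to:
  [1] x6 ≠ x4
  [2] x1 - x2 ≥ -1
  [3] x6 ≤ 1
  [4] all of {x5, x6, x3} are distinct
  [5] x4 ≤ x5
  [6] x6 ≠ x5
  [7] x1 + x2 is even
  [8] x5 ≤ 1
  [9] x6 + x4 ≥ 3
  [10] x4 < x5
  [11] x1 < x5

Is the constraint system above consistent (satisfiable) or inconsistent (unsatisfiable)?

Unsatisfiable

From constraint 3: x6 ≤ 1. From constraints 5 and 8: x4 ≤ x5 ≤ 1. Hence x6 + x4 ≤ 2. But constraint 9 requires x6 + x4 ≥ 3, and 3 > 2. Contradiction.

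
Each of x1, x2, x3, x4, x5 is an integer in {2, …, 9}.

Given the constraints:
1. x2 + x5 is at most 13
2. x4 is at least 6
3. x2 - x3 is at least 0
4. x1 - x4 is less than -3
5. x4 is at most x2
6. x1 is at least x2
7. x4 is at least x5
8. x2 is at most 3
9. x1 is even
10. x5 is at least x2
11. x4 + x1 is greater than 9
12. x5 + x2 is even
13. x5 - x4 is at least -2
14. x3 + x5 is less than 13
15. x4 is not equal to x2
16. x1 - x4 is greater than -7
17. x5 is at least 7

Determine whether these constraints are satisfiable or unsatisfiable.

From constraints 7 and 17: x4 ≥ x5 and x5 ≥ 7, so x4 ≥ 7. From constraints 5 and 8: x4 ≤ x2 and x2 ≤ 3, so x4 ≤ 3. But 3 < 7, so no value of x4 works.

Unsatisfiable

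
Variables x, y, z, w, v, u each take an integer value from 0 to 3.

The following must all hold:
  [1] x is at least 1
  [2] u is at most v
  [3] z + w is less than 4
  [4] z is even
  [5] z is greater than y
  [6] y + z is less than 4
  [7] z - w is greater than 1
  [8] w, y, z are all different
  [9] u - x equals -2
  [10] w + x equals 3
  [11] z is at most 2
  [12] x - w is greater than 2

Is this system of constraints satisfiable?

Setting (x, y, z, w, v, u) = (3, 1, 2, 0, 1, 1) satisfies everything: constraint 3: z + w = 2; constraint 6: y + z = 3; constraint 7: z - w = 2, and the others follow.

Satisfiable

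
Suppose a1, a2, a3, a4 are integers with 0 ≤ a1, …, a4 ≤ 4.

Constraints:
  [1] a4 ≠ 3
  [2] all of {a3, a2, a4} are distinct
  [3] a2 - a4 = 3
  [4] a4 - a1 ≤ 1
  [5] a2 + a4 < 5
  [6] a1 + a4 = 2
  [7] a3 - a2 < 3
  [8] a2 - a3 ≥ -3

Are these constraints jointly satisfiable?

Take a1 = 2, a2 = 3, a3 = 4, a4 = 0. Then constraint 3: a2 - a4 = 3; constraint 4: a4 - a1 = -2; constraint 5: a2 + a4 = 3, and every other listed constraint is also met.

Satisfiable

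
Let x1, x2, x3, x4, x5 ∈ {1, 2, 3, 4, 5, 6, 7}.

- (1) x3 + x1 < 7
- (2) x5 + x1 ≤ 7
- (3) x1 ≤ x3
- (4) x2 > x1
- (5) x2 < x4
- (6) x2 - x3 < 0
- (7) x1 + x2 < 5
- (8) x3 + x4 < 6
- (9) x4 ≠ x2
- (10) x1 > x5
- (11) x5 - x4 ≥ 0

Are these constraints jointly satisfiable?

Constraints 4, 5, 10, and 11 give x2 < x4, x4 ≤ x5, x5 < x1, x1 < x2. Chaining: x2 < x4 ≤ x5 < x1 < x2, which forces x2 < x2 — impossible.

Unsatisfiable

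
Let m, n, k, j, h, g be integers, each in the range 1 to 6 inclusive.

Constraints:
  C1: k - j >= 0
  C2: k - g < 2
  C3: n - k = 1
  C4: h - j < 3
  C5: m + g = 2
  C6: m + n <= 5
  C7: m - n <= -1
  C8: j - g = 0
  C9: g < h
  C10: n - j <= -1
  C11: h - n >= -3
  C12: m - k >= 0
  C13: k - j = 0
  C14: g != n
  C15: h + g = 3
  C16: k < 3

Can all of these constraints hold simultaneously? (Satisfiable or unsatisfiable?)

Unsatisfiable

Constraints 1, 7, 10, and 12 give k − j ≥ 0, j − n ≥ 1, n − m ≥ 1, m − k ≥ 0.
Adding all 4 inequalities: the left sides telescope to 0, and the right sides sum to 0 + 1 + 1 + 0 = 2. So 0 ≥ 2, which is false.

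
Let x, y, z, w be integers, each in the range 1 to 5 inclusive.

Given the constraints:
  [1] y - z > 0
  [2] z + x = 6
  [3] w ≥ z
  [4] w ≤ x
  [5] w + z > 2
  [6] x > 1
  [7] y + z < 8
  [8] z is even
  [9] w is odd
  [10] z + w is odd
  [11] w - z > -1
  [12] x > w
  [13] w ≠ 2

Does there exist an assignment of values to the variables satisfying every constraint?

Satisfiable

Take x = 4, y = 4, z = 2, w = 3. Then constraint 1: y - z = 2; constraint 2: z + x = 6, and every other listed constraint is also met.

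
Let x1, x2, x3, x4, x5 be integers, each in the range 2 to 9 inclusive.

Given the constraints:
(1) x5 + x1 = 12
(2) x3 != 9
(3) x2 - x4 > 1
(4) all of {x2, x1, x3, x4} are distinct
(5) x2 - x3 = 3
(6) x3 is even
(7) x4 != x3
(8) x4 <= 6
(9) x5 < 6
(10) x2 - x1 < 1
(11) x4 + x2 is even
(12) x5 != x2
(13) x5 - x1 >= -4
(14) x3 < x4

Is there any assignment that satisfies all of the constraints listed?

Setting (x1, x2, x3, x4, x5) = (8, 7, 4, 5, 4) satisfies everything: constraint 1: x5 + x1 = 12; constraint 3: x2 - x4 = 2; constraint 5: x2 - x3 = 3, and the others follow.

Satisfiable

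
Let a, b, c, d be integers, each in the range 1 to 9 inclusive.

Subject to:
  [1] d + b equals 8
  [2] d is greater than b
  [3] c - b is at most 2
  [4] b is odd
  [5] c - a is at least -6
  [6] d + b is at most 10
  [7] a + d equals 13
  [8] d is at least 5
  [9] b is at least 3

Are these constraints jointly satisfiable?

Satisfiable

One satisfying assignment is a = 8, b = 3, c = 5, d = 5.
For the less obvious constraints — constraint 1: d + b = 8; constraint 3: c - b = 2 — and the others hold by inspection.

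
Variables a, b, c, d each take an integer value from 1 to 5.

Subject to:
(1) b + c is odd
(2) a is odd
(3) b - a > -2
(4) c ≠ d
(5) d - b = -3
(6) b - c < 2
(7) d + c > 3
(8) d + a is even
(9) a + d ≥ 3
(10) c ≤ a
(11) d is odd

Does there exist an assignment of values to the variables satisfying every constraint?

One satisfying assignment is a = 3, b = 4, c = 3, d = 1.
For the less obvious constraints — constraint 3: b - a = 1; constraint 5: d - b = -3; constraint 6: b - c = 1 — and the others hold by inspection.

Satisfiable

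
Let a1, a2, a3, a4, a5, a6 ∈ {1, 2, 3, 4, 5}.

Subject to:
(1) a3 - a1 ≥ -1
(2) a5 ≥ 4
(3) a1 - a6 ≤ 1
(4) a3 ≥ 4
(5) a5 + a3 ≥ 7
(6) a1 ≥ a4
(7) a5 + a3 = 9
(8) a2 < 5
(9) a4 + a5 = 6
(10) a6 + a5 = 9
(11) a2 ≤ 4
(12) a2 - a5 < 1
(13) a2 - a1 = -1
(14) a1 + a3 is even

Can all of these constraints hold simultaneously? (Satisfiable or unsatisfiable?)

Satisfiable

One satisfying assignment is a1 = 4, a2 = 3, a3 = 4, a4 = 1, a5 = 5, a6 = 4.
For the less obvious constraints — constraint 1: a3 - a1 = 0; constraint 3: a1 - a6 = 0; constraint 5: a5 + a3 = 9 — and the others hold by inspection.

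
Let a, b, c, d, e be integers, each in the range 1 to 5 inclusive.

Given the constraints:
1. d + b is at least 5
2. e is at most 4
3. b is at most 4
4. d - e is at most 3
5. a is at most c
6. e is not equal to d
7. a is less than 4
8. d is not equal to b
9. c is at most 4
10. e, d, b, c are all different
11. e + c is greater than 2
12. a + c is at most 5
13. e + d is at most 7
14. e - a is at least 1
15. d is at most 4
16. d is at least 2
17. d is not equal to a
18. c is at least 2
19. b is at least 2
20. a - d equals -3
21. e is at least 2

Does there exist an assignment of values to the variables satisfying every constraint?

Constraints 2, 3, 9, 15, 16, 18, 19, and 21 confine each of e, d, b, c to the 3 values {2, …, 4}.
Constraint 10 requires all 4 of them to be distinct, but only 3 values are available — impossible by the pigeonhole principle.

Unsatisfiable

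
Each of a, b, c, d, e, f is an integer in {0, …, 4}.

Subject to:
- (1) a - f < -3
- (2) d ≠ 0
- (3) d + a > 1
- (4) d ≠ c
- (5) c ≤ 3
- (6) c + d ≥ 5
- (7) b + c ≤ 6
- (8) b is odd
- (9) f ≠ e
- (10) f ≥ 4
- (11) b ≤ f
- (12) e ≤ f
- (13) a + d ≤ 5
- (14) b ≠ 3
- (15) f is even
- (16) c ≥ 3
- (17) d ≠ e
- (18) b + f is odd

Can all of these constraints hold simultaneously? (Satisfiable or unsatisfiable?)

Satisfiable

Setting (a, b, c, d, e, f) = (0, 1, 3, 4, 1, 4) satisfies everything: constraint 1: a - f = -4; constraint 3: d + a = 4; constraint 6: c + d = 7, and the others follow.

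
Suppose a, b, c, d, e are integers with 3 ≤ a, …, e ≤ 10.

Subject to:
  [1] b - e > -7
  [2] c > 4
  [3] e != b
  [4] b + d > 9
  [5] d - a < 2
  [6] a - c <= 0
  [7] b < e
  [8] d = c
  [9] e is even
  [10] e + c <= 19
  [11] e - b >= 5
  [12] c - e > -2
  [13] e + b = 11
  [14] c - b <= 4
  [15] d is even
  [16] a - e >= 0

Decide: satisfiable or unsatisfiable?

Constraints 6, 11, 14, and 16 give b − c ≥ -4, c − a ≥ 0, a − e ≥ 0, e − b ≥ 5.
Adding all 4 inequalities: the left sides telescope to 0, and the right sides sum to (-4) + 0 + 0 + 5 = 1. So 0 ≥ 1, which is false.

Unsatisfiable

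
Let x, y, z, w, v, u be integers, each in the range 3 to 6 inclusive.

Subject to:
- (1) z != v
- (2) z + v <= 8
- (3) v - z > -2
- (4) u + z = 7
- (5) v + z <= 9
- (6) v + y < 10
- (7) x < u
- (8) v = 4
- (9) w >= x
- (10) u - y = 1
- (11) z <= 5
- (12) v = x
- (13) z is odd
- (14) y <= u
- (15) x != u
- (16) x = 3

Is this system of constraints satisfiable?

Unsatisfiable

Constraint 8 fixes v = 4 and constraint 16 fixes x = 3, but constraint 12 requires v = x. Since 4 ≠ 3, contradiction.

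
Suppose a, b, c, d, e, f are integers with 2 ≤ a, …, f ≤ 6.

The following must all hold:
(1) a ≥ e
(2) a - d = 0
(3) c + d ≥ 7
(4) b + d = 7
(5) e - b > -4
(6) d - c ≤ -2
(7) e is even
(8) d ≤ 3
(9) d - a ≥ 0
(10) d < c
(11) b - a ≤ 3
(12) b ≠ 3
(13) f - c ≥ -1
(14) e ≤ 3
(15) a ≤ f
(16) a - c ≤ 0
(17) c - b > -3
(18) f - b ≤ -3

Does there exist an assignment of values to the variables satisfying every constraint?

Unsatisfiable

Constraints 6, 9, 11, 13, and 18 give d − a ≥ 0, a − b ≥ -3, b − f ≥ 3, f − c ≥ -1, c − d ≥ 2.
Adding all 5 inequalities: the left sides telescope to 0, and the right sides sum to 0 + (-3) + 3 + (-1) + 2 = 1. So 0 ≥ 1, which is false.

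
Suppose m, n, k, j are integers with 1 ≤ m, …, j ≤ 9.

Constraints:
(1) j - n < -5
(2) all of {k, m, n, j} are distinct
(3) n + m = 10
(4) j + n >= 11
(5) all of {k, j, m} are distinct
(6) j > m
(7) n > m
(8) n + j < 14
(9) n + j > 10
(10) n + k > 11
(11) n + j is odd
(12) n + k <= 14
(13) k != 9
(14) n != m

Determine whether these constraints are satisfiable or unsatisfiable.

One satisfying assignment is m = 1, n = 9, k = 5, j = 2.
For the less obvious constraints — constraint 1: j - n = -7; constraint 3: n + m = 10; constraint 4: j + n = 11 — and the others hold by inspection.

Satisfiable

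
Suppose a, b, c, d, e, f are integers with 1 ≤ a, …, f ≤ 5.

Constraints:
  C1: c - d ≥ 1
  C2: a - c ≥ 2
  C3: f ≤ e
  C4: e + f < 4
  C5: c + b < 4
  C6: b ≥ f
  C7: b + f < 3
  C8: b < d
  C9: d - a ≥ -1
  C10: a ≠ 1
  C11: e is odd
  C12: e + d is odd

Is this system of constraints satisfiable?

Unsatisfiable

Constraints 1, 2, and 9 give c − d ≥ 1, d − a ≥ -1, a − c ≥ 2.
Adding all 3 inequalities: the left sides telescope to 0, and the right sides sum to 1 + (-1) + 2 = 2. So 0 ≥ 2, which is false.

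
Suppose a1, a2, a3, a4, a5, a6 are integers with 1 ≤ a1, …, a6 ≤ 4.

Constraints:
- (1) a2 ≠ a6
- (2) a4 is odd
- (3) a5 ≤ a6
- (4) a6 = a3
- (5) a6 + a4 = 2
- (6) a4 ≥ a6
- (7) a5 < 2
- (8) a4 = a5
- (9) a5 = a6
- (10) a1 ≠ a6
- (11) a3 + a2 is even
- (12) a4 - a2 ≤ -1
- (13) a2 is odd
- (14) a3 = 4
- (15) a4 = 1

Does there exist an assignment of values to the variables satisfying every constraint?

Constraint 15 fixes a4 = 1 and constraint 14 fixes a3 = 4. Constraints 4, 8, and 9 give a4 = a5 = a6 = a3, so a4 = a3. But 1 ≠ 4 — contradiction.

Unsatisfiable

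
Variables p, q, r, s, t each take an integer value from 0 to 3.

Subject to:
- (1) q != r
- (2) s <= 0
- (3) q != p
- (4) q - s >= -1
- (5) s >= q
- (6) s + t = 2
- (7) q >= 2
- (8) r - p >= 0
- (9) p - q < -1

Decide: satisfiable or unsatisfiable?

Unsatisfiable

From constraints 5 and 7: s ≥ q and q ≥ 2, so s ≥ 2. From constraint 2: s ≤ 0. But 0 < 2, so no value of s works.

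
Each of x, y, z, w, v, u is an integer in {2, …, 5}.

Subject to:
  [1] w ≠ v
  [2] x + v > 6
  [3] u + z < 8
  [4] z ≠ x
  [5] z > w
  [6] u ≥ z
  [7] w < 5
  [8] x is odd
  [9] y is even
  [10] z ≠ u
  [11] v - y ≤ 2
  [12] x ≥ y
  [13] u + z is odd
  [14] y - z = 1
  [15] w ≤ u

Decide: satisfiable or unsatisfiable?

Satisfiable

One satisfying assignment is x = 5, y = 4, z = 3, w = 2, v = 4, u = 4.
For the less obvious constraints — constraint 2: x + v = 9; constraint 3: u + z = 7 — and the others hold by inspection.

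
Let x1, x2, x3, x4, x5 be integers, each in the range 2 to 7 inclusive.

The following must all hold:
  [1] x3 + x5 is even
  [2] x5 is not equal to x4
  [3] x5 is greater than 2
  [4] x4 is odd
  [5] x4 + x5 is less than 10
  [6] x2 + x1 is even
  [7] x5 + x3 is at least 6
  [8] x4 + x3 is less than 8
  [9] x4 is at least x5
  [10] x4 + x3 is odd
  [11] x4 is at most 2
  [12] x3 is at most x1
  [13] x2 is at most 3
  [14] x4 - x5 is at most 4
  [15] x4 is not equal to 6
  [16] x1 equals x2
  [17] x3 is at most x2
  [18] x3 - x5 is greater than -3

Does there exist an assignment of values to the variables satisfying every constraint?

From constraints 9 and 11: x5 ≤ x4 ≤ 2. From constraints 13 and 17: x3 ≤ x2 ≤ 3. Hence x5 + x3 ≤ 5. But constraint 7 requires x5 + x3 ≥ 6, and 6 > 5. Contradiction.

Unsatisfiable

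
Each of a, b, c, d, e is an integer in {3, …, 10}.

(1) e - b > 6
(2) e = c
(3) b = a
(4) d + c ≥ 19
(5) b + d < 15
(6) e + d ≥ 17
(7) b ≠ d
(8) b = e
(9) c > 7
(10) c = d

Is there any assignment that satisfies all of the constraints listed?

Unsatisfiable

From constraints 2, 8, and 10, b = e = c = d, so b = d. But constraint 7 says b ≠ d. Contradiction.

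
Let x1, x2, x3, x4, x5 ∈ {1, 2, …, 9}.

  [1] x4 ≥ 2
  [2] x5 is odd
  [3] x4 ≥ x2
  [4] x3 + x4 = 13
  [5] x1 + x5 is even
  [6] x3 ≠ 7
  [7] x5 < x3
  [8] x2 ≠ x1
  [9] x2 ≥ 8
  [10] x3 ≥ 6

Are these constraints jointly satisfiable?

Unsatisfiable

From constraint 10: x3 ≥ 6. From constraints 3 and 9: x4 ≥ x2 ≥ 8. Hence x3 + x4 ≥ 14. But constraint 4 requires x3 + x4 = 13, and 13 < 14. Contradiction.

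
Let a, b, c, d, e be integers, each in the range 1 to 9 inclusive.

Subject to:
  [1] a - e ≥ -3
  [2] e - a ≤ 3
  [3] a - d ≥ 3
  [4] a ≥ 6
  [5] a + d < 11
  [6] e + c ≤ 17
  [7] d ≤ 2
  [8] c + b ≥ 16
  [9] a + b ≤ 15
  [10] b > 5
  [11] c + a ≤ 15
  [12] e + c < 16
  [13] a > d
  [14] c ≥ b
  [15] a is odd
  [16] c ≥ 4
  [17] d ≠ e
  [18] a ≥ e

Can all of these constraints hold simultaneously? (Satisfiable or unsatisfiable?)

Satisfiable

Setting (a, b, c, d, e) = (7, 8, 8, 1, 7) satisfies everything: constraint 1: a - e = 0; constraint 2: e - a = 0, and the others follow.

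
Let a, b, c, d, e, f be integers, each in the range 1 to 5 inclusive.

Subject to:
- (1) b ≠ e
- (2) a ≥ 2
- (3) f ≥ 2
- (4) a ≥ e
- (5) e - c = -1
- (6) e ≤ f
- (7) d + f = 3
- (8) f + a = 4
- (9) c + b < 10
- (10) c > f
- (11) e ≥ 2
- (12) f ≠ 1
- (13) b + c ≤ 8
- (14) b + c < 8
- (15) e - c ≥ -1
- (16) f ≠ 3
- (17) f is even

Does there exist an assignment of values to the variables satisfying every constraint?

Satisfiable

Take a = 2, b = 4, c = 3, d = 1, e = 2, f = 2. Then constraint 5: e - c = -1; constraint 7: d + f = 3, and every other listed constraint is also met.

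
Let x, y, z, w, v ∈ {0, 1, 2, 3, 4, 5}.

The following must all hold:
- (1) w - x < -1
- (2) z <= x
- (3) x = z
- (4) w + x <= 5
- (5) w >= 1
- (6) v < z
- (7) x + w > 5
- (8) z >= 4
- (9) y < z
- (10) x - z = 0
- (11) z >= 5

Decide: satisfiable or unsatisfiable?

From constraint 5: w ≥ 1. From constraints 2 and 11: x ≥ z ≥ 5. Hence w + x ≥ 6. But constraint 4 requires w + x ≤ 5, and 5 < 6. Contradiction.

Unsatisfiable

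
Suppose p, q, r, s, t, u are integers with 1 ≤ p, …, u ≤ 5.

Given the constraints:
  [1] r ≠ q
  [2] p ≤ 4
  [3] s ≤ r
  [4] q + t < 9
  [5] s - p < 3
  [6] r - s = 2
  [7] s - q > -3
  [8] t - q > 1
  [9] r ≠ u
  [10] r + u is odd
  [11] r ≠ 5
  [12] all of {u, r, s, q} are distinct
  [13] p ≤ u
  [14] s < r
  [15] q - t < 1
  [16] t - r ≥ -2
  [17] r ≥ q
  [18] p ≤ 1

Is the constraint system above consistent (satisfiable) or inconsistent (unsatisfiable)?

Satisfiable

Setting (p, q, r, s, t, u) = (1, 3, 4, 2, 5, 5) satisfies everything: constraint 4: q + t = 8; constraint 5: s - p = 1, and the others follow.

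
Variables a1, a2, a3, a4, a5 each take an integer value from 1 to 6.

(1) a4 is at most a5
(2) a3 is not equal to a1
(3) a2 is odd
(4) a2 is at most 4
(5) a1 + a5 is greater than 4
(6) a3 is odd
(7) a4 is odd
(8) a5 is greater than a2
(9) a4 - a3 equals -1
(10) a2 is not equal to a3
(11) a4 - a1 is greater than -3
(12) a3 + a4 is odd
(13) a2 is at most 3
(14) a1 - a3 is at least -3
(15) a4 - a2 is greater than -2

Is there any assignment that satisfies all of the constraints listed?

Unsatisfiable

Constraint 6 makes a3 odd and constraint 7 makes a4 odd, so a3 + a4 must be even. Constraint 12 says a3 + a4 is odd — contradiction.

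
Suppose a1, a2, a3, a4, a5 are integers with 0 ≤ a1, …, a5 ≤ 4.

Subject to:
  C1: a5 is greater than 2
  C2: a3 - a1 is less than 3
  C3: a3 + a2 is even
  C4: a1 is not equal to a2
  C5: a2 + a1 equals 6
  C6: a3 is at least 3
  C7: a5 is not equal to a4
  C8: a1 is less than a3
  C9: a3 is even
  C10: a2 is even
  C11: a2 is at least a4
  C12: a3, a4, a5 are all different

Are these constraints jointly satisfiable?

Try a1 = 2, a2 = 4, a3 = 4, a4 = 2, a5 = 3.
Check constraint 2: a3 - a1 = 2; constraint 5: a2 + a1 = 6; constraint 12: values 4, 2, 3 are distinct. The remaining constraints are straightforward to verify.

Satisfiable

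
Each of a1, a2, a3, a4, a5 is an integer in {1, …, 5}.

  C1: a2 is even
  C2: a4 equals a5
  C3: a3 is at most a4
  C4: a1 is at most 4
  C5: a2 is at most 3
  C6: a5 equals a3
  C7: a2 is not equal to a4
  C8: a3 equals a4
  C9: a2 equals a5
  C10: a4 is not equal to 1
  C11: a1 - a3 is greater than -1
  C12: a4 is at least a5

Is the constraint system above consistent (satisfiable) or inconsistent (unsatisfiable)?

From constraints 6, 8, and 9, a2 = a5 = a3 = a4, so a2 = a4. But constraint 7 says a2 ≠ a4. Contradiction.

Unsatisfiable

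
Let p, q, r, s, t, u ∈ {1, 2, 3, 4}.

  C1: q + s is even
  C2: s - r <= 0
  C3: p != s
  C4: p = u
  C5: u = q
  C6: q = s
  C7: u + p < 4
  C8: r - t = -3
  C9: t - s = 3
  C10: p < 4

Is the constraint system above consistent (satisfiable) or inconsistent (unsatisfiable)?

Unsatisfiable

From constraints 4, 5, and 6, p = u = q = s, so p = s. But constraint 3 says p ≠ s. Contradiction.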